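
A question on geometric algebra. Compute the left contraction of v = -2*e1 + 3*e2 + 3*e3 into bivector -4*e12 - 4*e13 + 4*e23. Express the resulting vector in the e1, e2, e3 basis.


Left contraction v _| B = <vB>_1 (grade-1 part of the geometric product vB).
Using e1_|e12 = e2, e2_|e12 = -e1, e1_|e13 = e3, e3_|e13 = -e1, e2_|e23 = e3, e3_|e23 = -e2:
e1 coeff: -v2*b12 - v3*b13 = -(3)*(-4) - (3)*(-4) = 24
e2 coeff: v1*b12 - v3*b23 = (-2)*(-4) - (3)*(4) = -4
e3 coeff: v1*b13 + v2*b23 = (-2)*(-4) + (3)*(4) = 20
v _| B = 24*e1 - 4*e2 + 20*e3


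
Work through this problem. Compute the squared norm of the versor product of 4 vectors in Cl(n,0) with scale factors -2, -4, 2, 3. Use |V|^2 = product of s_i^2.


Each vector v_i has |v_i|^2 = s_i^2
Squared scales: (-2)^2 = 4, (-4)^2 = 16, 2^2 = 4, 3^2 = 9
|V|^2 = 4 * 16 * 4 * 9
= 2304


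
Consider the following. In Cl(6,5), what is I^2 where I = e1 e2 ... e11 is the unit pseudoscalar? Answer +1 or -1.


The pseudoscalar I = e1...e_n (product of all n generators) of Cl(p,q) satisfies I^2 = (-1)^(q + n(n-1)/2).
p = 6, q = 5, n = p + q = 11
n(n-1)/2 = 11 * 10 / 2 = 55
Exponent = q + n(n-1)/2 = 5 + 55 = 60
I^2 = (-1)^60 = +1


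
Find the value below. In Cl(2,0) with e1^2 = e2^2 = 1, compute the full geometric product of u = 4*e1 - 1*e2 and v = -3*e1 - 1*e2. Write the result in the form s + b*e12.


Expand: (4*e1 - 1*e2)(-3*e1 - 1*e2)
= 4*(-3)*e1e1 + 4*(-1)*e1e2 + (-1)*(-3)*e2e1 + (-1)*(-1)*e2e2
Using e1^2 = e2^2 = 1, e2e1 = -e1e2:
Scalar part s = 4*(-3) + (-1)*(-1) = -12 + 1 = -11
Bivector part b = 4*(-1) - (-1)*(-3) = -4 - 3 = -7
uv = -11 - 7*e12


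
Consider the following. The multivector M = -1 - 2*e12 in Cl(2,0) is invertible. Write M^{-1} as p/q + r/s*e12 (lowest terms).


M = -1 - 2*e12, where e12^2 = -1.
Since M commutes with its reverse ~M = a - b*e12, M * ~M = a^2 - b^2*e12^2 = a^2 + b^2.
So M^{-1} = ~M / (a^2 + b^2) = (a - b*e12)/(a^2 + b^2).
a^2 + b^2 = 1 + 4 = 5
Scalar part = -1/5 = -1/5
Bivector coeff = 2/5 = 2/5
M^{-1} = -1/5 + 2/5*e12


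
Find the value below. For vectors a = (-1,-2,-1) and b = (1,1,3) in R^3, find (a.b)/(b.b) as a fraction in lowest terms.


Projection coefficient = (a . b) / (b . b)
a . b = (-1)*1 + (-2)*1 + (-1)*3
= -1 + (-2) + (-3) = -6
b . b = 1^2 + 1^2 + 3^2
= 1 + 1 + 9 = 11
Coefficient = -6/11
In lowest terms: -6/11


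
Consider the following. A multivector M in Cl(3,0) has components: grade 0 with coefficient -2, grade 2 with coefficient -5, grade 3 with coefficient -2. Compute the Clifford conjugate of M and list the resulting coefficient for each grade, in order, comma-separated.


Clifford conjugate sign for grade k: (-1)^(k(k+1)/2)
Grade 0: (-1)^(0*1/2) = (-1)^0 = 1, coeff -2 -> -2
Grade 2: (-1)^(2*3/2) = (-1)^3 = -1, coeff -5 -> 5
Grade 3: (-1)^(3*4/2) = (-1)^6 = 1, coeff -2 -> -2
Conjugated coefficients: -2, 5, -2


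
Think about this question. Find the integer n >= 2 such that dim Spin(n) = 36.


dim Spin(n) = dim so(n) = n(n-1)/2.
Solve n(n-1)/2 = 36, i.e. n^2 - n - 72 = 0.
Discriminant = 1 + 8*36 = 289
n = (1 + sqrt(289))/2 = (1 + 17)/2 = 9


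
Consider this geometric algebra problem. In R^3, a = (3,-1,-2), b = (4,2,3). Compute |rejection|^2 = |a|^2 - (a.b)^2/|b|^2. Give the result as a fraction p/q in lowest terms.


|a|^2 = 3^2 + (-1)^2 + (-2)^2 = 14
|b|^2 = 4^2 + 2^2 + 3^2 = 29
a . b = 3*4 + (-1)*2 + (-2)*3 = 4
(a.b)^2 = 4^2 = 16
|rej|^2 = 14 - 16/29
= (406 - 16)/29
= 390/29
In lowest terms: 390/29


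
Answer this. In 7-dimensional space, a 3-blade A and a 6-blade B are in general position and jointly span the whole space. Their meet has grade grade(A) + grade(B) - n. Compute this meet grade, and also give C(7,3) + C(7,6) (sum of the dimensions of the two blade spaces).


Meet grade = grade(A) + grade(B) - n
= 3 + 6 - 7 = 2
C(7,3) = 35
C(7,6) = 7
dim_A + dim_B = 35 + 7 = 42


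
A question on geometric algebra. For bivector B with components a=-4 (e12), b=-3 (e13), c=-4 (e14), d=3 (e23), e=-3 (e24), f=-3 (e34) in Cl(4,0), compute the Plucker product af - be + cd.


Plucker relation: af - be + cd
a*f = (-4)*(-3) = 12
b*e = (-3)*(-3) = 9
c*d = (-4)*3 = -12
af - be + cd = 12 - 9 + (-12)
= -9


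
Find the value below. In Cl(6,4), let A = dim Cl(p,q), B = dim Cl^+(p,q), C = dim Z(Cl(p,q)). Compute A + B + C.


n = 6 + 4 = 10
Total dim = 2^10 = 1024
Even subalgebra dim = 2^9 = 512
n is even, so center dim = 1
Sum = 1024 + 512 + 1 = 1537


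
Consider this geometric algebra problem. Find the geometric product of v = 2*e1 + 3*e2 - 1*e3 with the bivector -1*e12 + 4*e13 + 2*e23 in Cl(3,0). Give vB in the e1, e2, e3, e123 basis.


vB has grade-1 (vector) and grade-3 (trivector) parts: vB = (v _| B) + (v ^ B).
Vector part <vB>_1:
  e1: -v2*b12 - v3*b13 = -(3)*(-1) - (-1)*(4) = 7
  e2: v1*b12 - v3*b23 = (2)*(-1) - (-1)*(2) = 0
  e3: v1*b13 + v2*b23 = (2)*(4) + (3)*(2) = 14
Trivector part <vB>_3:
  e123: v1*b23 - v2*b13 + v3*b12 = (2)*(2) - (3)*(4) + (-1)*(-1) = -7
vB = 7*e1 + 0*e2 + 14*e3 - 7*e123


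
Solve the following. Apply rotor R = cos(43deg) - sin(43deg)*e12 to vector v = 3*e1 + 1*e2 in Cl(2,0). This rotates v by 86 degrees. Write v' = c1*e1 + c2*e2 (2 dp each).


Rotor R = cos(43deg) - sin(43deg)*e12
Rotation angle theta = 2 * 43 = 86 degrees
v' = R*v*~R rotates v by theta.
cos(86deg) = 0.0698, sin(86deg) = 0.9976
v'_1 = 3*cos(86deg) - 1*sin(86deg)
= 3*0.0698 - 1*0.9976
= -0.79
v'_2 = 3*sin(86deg) + 1*cos(86deg)
= 3*0.9976 + 1*0.0698
= 3.06
v' = -0.79*e1 + 3.06*e2


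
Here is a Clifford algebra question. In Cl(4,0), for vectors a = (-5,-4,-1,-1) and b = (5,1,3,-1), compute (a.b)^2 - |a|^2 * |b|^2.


a . b = (-5)*5 + (-4)*1 + (-1)*3 + (-1)*(-1)
= -25 + (-4) + (-3) + 1 = -31
|a|^2 = (-5)^2 + (-4)^2 + (-1)^2 + (-1)^2 = 43
|b|^2 = 5^2 + 1^2 + 3^2 + (-1)^2 = 36
(a.b)^2 = (-31)^2 = 961
|a|^2 * |b|^2 = 43 * 36 = 1548
Result = 961 - 1548 = -587


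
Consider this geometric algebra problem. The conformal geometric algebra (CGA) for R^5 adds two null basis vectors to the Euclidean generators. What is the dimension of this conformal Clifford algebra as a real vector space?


The conformal model of R^5 uses Cl(6,1): the 5 Euclidean generators plus two extra orthogonal generators e+ (e+^2 = +1) and e- (e-^2 = -1), from which the null vectors e0, einf are built.
Number of generators m = 5 + 2 = 7.
dim Cl(p,q) = 2^m = 2^7 = 128


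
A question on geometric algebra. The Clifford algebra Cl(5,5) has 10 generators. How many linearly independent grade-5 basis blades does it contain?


Number of grade-k basis blades in Cl(p,q) with n = p + q is C(n, k).
n = 5 + 5 = 10
C(10, 5) = 10! / (5! * 5!)
= 3628800 / (120 * 120)
= 252


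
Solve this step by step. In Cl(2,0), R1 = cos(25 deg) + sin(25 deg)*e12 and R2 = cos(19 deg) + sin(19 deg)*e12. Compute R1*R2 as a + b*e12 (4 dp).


Same-plane rotors commute and their half-angles add:
R1*R2 = cos(a1 + a2) + sin(a1 + a2)*e12.
a1 + a2 = 25 + 19 = 44 deg
cos(44 deg) = 0.7193
sin(44 deg) = 0.6947
R1*R2 = 0.7193 + 0.6947*e12


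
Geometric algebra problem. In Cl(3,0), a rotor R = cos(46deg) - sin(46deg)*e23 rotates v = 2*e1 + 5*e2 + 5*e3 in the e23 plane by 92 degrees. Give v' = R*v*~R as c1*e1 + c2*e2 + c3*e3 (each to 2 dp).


Rotor R = cos(46deg) - sin(46deg)*e23
Rotation angle theta = 2 * 46 = 92 degrees in the e23 plane (e2 -> e3).
The component perpendicular to the plane (e1) is invariant: v'_1 = v1 = 2.00
cos(92deg) = -0.0349, sin(92deg) = 0.9994
v'_2 = v2*cos(theta) - v3*sin(theta) = 5*(-0.0349) - 5*0.9994 = -5.17
v'_3 = v2*sin(theta) + v3*cos(theta) = 5*0.9994 + 5*(-0.0349) = 4.82
v' = 2.00*e1 - 5.17*e2 + 4.82*e3


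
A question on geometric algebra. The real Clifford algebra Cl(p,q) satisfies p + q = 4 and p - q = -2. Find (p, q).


We need p + q = 4 and p - q = -2.
Adding: 2p = 4 + (-2) = 2, so p = 1.
Then q = 4 - 1 = 3.
(p, q) = (1, 3)


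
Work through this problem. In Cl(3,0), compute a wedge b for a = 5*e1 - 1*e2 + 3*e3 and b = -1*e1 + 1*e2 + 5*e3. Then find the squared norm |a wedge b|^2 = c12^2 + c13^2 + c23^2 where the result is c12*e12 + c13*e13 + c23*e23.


a wedge b = (a1*b2 - a2*b1)*e12 + (a1*b3 - a3*b1)*e13 + (a2*b3 - a3*b2)*e23
e12 coeff: 5*1 - (-1)*(-1) = 5 - 1 = 4
e13 coeff: 5*5 - 3*(-1) = 25 - (-3) = 28
e23 coeff: (-1)*5 - 3*1 = -5 - 3 = -8
|a wedge b|^2 = 4^2 + 28^2 + (-8)^2
= 16 + 784 + 64
= 864


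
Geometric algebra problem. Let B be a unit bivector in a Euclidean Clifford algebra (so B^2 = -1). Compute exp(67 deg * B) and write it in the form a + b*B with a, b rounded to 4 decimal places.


For a unit bivector B with B^2 = -1, the exponential series gives
e^(theta*B) = cos(theta) + sin(theta)*B (the GA analogue of Euler's formula).
theta = 67 degrees = 1.169371 rad
cos(67 deg) = 0.3907
sin(67 deg) = 0.9205
exp(theta*B) = 0.3907 + 0.9205*B


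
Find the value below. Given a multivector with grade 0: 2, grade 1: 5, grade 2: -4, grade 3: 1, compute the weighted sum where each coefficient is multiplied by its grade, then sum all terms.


Grade-weighted sum = sum of grade_k * coefficient_k
0*2 = 0
1*5 = 5
2*(-4) = -8
3*1 = 3
Total = 0 + 5 + (-8) + 3 = 0


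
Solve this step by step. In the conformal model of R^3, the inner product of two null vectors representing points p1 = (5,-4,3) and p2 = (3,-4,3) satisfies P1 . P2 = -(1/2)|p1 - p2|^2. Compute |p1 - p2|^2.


p1 - p2 = (2, 0, 0)
|p1 - p2|^2 = 2^2 + 0^2 + 0^2
= 4 + 0 + 0
= 4


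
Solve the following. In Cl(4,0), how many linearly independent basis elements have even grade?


Even subalgebra dimension = 2^(n-1)
n = 4 + 0 = 4
2^(4 - 1) = 2^3 = 8
Verification: sum of C(4,k) for even k = 1 + 6 + 1 = 8
Result = 8


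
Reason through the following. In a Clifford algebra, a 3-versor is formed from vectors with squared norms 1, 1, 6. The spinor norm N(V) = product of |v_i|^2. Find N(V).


Spinor norm N(V) = |v1|^2 * |v2|^2 * ... * |v3|^2
= 1 * 1 * 6
Running product: 1, 1, 6
N(V) = 6


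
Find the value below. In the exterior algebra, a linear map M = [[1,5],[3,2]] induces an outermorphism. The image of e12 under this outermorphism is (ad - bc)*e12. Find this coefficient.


The outermorphism of a linear map f sends e1^e2 to f(e1)^f(e2).
f(e1) = 1*e1 + 3*e2
f(e2) = 5*e1 + 2*e2
f(e1) ^ f(e2) = (1*e1 + 3*e2) ^ (5*e1 + 2*e2)
= 1*2*e12 + 3*5*e21
= (2 - 15)*e12
= -13*e12
Coefficient = -13


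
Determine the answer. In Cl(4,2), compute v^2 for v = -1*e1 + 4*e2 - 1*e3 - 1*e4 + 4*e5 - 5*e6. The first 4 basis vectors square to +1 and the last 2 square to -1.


v^2 = sum of c_i^2 * e_i^2
Positive signature terms (e_i^2 = +1): (-1)^2 + 4^2 + (-1)^2 + (-1)^2 = 19
Negative signature terms (e_j^2 = -1): 4^2 + (-5)^2 = 41
v^2 = 19 - 41 = -22


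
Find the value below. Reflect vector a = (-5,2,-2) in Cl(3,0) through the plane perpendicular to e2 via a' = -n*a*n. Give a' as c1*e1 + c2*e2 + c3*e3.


Reflection formula: a' = -n*a*n, with n = e2 (unit vector, n^2 = 1).
For reflection through hyperplane perp to e2:
The component along e2 flips sign, others stay.
a = (-5, 2, -2)
a' = (-5, -2, -2)
a' = -5*e1 - 2*e2 - 2*e3


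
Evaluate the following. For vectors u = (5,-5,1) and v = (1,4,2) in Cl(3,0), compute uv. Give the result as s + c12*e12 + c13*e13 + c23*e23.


In Cl(3,0): e_i^2 = 1, e_ie_j = -e_je_i for i != j.
Scalar part = u . v = 5*1 + (-5)*4 + 1*2
= 5 + (-20) + 2 = -13
e12 coeff = 5*4 - (-5)*1 = 20 - (-5) = 25
e13 coeff = 5*2 - 1*1 = 10 - 1 = 9
e23 coeff = (-5)*2 - 1*4 = -10 - 4 = -14
uv = -13 + 25*e12 + 9*e13 - 14*e23


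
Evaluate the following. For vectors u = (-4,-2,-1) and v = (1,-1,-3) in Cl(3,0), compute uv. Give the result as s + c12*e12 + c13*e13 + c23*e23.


In Cl(3,0): e_i^2 = 1, e_ie_j = -e_je_i for i != j.
Scalar part = u . v = (-4)*1 + (-2)*(-1) + (-1)*(-3)
= -4 + 2 + 3 = 1
e12 coeff = (-4)*(-1) - (-2)*1 = 4 - (-2) = 6
e13 coeff = (-4)*(-3) - (-1)*1 = 12 - (-1) = 13
e23 coeff = (-2)*(-3) - (-1)*(-1) = 6 - 1 = 5
uv = 1 + 6*e12 + 13*e13 + 5*e23


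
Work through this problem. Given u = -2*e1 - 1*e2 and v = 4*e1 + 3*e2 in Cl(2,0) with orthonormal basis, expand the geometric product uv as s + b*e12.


Expand: (-2*e1 - 1*e2)(4*e1 + 3*e2)
= (-2)*4*e1e1 + (-2)*3*e1e2 + (-1)*4*e2e1 + (-1)*3*e2e2
Using e1^2 = e2^2 = 1, e2e1 = -e1e2:
Scalar part s = (-2)*4 + (-1)*3 = -8 + (-3) = -11
Bivector part b = (-2)*3 - (-1)*4 = -6 - (-4) = -2
uv = -11 - 2*e12


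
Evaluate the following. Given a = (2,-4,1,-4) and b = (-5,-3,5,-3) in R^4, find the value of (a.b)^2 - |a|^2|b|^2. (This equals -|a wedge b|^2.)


a . b = 2*(-5) + (-4)*(-3) + 1*5 + (-4)*(-3)
= -10 + 12 + 5 + 12 = 19
|a|^2 = 2^2 + (-4)^2 + 1^2 + (-4)^2 = 37
|b|^2 = (-5)^2 + (-3)^2 + 5^2 + (-3)^2 = 68
(a.b)^2 = 19^2 = 361
|a|^2 * |b|^2 = 37 * 68 = 2516
Result = 361 - 2516 = -2155


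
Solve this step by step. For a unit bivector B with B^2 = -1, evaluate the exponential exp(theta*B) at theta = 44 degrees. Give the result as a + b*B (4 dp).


For a unit bivector B with B^2 = -1, the exponential series gives
e^(theta*B) = cos(theta) + sin(theta)*B (the GA analogue of Euler's formula).
theta = 44 degrees = 0.767945 rad
cos(44 deg) = 0.7193
sin(44 deg) = 0.6947
exp(theta*B) = 0.7193 + 0.6947*B


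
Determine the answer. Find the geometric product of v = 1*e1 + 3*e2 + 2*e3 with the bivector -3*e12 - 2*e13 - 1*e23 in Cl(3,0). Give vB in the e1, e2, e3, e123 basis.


vB has grade-1 (vector) and grade-3 (trivector) parts: vB = (v _| B) + (v ^ B).
Vector part <vB>_1:
  e1: -v2*b12 - v3*b13 = -(3)*(-3) - (2)*(-2) = 13
  e2: v1*b12 - v3*b23 = (1)*(-3) - (2)*(-1) = -1
  e3: v1*b13 + v2*b23 = (1)*(-2) + (3)*(-1) = -5
Trivector part <vB>_3:
  e123: v1*b23 - v2*b13 + v3*b12 = (1)*(-1) - (3)*(-2) + (2)*(-3) = -1
vB = 13*e1 - 1*e2 - 5*e3 - 1*e123


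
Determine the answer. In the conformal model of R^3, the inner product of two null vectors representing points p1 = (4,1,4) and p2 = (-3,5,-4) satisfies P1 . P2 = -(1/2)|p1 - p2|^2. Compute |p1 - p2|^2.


p1 - p2 = (7, -4, 8)
|p1 - p2|^2 = 7^2 + (-4)^2 + 8^2
= 49 + 16 + 64
= 129


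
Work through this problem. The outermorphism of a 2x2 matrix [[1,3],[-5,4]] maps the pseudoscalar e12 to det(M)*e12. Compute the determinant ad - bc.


The outermorphism of a linear map f sends e1^e2 to f(e1)^f(e2).
f(e1) = 1*e1 - 5*e2
f(e2) = 3*e1 + 4*e2
f(e1) ^ f(e2) = (1*e1 - 5*e2) ^ (3*e1 + 4*e2)
= 1*4*e12 + (-5)*3*e21
= (4 - (-15))*e12
= 19*e12
Coefficient = 19


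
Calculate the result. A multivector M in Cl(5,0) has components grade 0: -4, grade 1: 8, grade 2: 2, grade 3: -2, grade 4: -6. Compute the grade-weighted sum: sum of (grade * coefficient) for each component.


Grade-weighted sum = sum of grade_k * coefficient_k
0*(-4) = 0
1*8 = 8
2*2 = 4
3*(-2) = -6
4*(-6) = -24
Total = 0 + 8 + 4 + (-6) + (-24) = -18


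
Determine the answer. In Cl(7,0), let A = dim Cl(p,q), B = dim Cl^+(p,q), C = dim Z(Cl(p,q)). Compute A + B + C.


n = 7 + 0 = 7
Total dim = 2^7 = 128
Even subalgebra dim = 2^6 = 64
n is odd, so center dim = 2
Sum = 128 + 64 + 2 = 194


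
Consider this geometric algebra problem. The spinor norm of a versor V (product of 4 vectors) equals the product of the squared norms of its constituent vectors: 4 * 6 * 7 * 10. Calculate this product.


Spinor norm N(V) = |v1|^2 * |v2|^2 * ... * |v4|^2
= 4 * 6 * 7 * 10
Running product: 4, 24, 168, 1680
N(V) = 1680


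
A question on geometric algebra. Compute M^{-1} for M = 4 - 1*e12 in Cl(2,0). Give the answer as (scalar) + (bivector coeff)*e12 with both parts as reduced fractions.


M = 4 - 1*e12, where e12^2 = -1.
Since M commutes with its reverse ~M = a - b*e12, M * ~M = a^2 - b^2*e12^2 = a^2 + b^2.
So M^{-1} = ~M / (a^2 + b^2) = (a - b*e12)/(a^2 + b^2).
a^2 + b^2 = 16 + 1 = 17
Scalar part = 4/17 = 4/17
Bivector coeff = 1/17 = 1/17
M^{-1} = 4/17 + 1/17*e12


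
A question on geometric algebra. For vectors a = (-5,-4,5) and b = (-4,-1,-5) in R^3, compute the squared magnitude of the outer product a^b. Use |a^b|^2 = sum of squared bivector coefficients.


a wedge b = (a1*b2 - a2*b1)*e12 + (a1*b3 - a3*b1)*e13 + (a2*b3 - a3*b2)*e23
e12 coeff: (-5)*(-1) - (-4)*(-4) = 5 - 16 = -11
e13 coeff: (-5)*(-5) - 5*(-4) = 25 - (-20) = 45
e23 coeff: (-4)*(-5) - 5*(-1) = 20 - (-5) = 25
|a wedge b|^2 = (-11)^2 + 45^2 + 25^2
= 121 + 2025 + 625
= 2771


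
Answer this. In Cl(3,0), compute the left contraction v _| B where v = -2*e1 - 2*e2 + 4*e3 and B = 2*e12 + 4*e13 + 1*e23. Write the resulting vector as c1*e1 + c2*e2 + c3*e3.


Left contraction v _| B = <vB>_1 (grade-1 part of the geometric product vB).
Using e1_|e12 = e2, e2_|e12 = -e1, e1_|e13 = e3, e3_|e13 = -e1, e2_|e23 = e3, e3_|e23 = -e2:
e1 coeff: -v2*b12 - v3*b13 = -(-2)*(2) - (4)*(4) = -12
e2 coeff: v1*b12 - v3*b23 = (-2)*(2) - (4)*(1) = -8
e3 coeff: v1*b13 + v2*b23 = (-2)*(4) + (-2)*(1) = -10
v _| B = -12*e1 - 8*e2 - 10*e3


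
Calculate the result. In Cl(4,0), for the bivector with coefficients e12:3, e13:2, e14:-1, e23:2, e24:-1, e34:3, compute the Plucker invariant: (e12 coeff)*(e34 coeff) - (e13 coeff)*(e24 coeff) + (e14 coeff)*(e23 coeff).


Plucker relation: af - be + cd
a*f = 3*3 = 9
b*e = 2*(-1) = -2
c*d = (-1)*2 = -2
af - be + cd = 9 - (-2) + (-2)
= 9


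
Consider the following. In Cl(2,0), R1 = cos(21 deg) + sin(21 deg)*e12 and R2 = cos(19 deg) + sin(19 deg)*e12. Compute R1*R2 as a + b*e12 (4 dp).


Same-plane rotors commute and their half-angles add:
R1*R2 = cos(a1 + a2) + sin(a1 + a2)*e12.
a1 + a2 = 21 + 19 = 40 deg
cos(40 deg) = 0.7660
sin(40 deg) = 0.6428
R1*R2 = 0.7660 + 0.6428*e12


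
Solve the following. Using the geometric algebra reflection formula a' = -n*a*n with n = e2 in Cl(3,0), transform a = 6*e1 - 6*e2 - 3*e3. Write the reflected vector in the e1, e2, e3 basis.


Reflection formula: a' = -n*a*n, with n = e2 (unit vector, n^2 = 1).
For reflection through hyperplane perp to e2:
The component along e2 flips sign, others stay.
a = (6, -6, -3)
a' = (6, 6, -3)
a' = 6*e1 + 6*e2 - 3*e3


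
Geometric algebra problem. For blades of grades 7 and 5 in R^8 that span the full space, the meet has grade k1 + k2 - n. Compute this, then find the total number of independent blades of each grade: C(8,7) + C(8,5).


Meet grade = grade(A) + grade(B) - n
= 7 + 5 - 8 = 4
C(8,7) = 8
C(8,5) = 56
dim_A + dim_B = 8 + 56 = 64


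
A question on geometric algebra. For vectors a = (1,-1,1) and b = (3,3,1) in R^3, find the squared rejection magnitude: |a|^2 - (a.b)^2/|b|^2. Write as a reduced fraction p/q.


|a|^2 = 1^2 + (-1)^2 + 1^2 = 3
|b|^2 = 3^2 + 3^2 + 1^2 = 19
a . b = 1*3 + (-1)*3 + 1*1 = 1
(a.b)^2 = 1^2 = 1
|rej|^2 = 3 - 1/19
= (57 - 1)/19
= 56/19
In lowest terms: 56/19


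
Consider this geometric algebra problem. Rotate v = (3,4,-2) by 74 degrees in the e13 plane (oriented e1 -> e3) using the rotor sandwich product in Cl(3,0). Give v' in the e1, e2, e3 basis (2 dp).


Rotor R = cos(37deg) - sin(37deg)*e13
Rotation angle theta = 2 * 37 = 74 degrees in the e13 plane (e1 -> e3).
The component perpendicular to the plane (e2) is invariant: v'_2 = v2 = 4.00
cos(74deg) = 0.2756, sin(74deg) = 0.9613
v'_1 = v1*cos(theta) - v3*sin(theta) = 3*0.2756 - (-2)*0.9613 = 2.75
v'_3 = v1*sin(theta) + v3*cos(theta) = 3*0.9613 + (-2)*0.2756 = 2.33
v' = 2.75*e1 + 4.00*e2 + 2.33*e3


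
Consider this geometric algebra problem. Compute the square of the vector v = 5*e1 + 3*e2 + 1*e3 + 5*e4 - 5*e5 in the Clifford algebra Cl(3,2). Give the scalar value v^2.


v^2 = sum of c_i^2 * e_i^2
Positive signature terms (e_i^2 = +1): 5^2 + 3^2 + 1^2 = 35
Negative signature terms (e_j^2 = -1): 5^2 + (-5)^2 = 50
v^2 = 35 - 50 = -15


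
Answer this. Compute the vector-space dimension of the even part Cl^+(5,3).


Even subalgebra dimension = 2^(n-1)
n = 5 + 3 = 8
2^(8 - 1) = 2^7 = 128
Verification: sum of C(8,k) for even k = 1 + 28 + 70 + 28 + 1 = 128
Result = 128


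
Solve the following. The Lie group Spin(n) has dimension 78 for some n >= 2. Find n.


dim Spin(n) = dim so(n) = n(n-1)/2.
Solve n(n-1)/2 = 78, i.e. n^2 - n - 156 = 0.
Discriminant = 1 + 8*78 = 625
n = (1 + sqrt(625))/2 = (1 + 25)/2 = 13


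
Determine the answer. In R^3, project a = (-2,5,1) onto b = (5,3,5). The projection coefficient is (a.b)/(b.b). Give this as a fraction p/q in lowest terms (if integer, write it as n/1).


Projection coefficient = (a . b) / (b . b)
a . b = (-2)*5 + 5*3 + 1*5
= -10 + 15 + 5 = 10
b . b = 5^2 + 3^2 + 5^2
= 25 + 9 + 25 = 59
Coefficient = 10/59
In lowest terms: 10/59


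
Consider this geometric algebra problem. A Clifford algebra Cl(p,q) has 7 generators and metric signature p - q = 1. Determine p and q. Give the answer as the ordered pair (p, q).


We need p + q = 7 and p - q = 1.
Adding: 2p = 7 + 1 = 8, so p = 4.
Then q = 7 - 4 = 3.
(p, q) = (4, 3)


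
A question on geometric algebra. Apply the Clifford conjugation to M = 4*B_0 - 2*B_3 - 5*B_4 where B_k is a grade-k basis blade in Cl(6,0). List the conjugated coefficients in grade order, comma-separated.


Clifford conjugate sign for grade k: (-1)^(k(k+1)/2)
Grade 0: (-1)^(0*1/2) = (-1)^0 = 1, coeff 4 -> 4
Grade 3: (-1)^(3*4/2) = (-1)^6 = 1, coeff -2 -> -2
Grade 4: (-1)^(4*5/2) = (-1)^10 = 1, coeff -5 -> -5
Conjugated coefficients: 4, -2, -5


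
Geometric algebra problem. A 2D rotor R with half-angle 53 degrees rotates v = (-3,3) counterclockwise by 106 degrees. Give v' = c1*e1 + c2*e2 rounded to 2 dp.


Rotor R = cos(53deg) - sin(53deg)*e12
Rotation angle theta = 2 * 53 = 106 degrees
v' = R*v*~R rotates v by theta.
cos(106deg) = -0.2756, sin(106deg) = 0.9613
v'_1 = -3*cos(106deg) - 3*sin(106deg)
= -3*(-0.2756) - 3*0.9613
= -2.06
v'_2 = -3*sin(106deg) + 3*cos(106deg)
= -3*0.9613 + 3*(-0.2756)
= -3.71
v' = -2.06*e1 - 3.71*e2


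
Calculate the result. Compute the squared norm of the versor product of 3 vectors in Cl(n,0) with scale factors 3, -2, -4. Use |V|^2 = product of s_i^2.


Each vector v_i has |v_i|^2 = s_i^2
Squared scales: 3^2 = 9, (-2)^2 = 4, (-4)^2 = 16
|V|^2 = 9 * 4 * 16
= 576


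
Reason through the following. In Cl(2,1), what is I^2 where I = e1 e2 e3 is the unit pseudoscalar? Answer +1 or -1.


The pseudoscalar I = e1...e_n (product of all n generators) of Cl(p,q) satisfies I^2 = (-1)^(q + n(n-1)/2).
p = 2, q = 1, n = p + q = 3
n(n-1)/2 = 3 * 2 / 2 = 3
Exponent = q + n(n-1)/2 = 1 + 3 = 4
I^2 = (-1)^4 = +1


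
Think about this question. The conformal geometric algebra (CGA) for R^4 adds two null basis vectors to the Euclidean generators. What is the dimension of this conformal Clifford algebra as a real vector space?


The conformal model of R^4 uses Cl(5,1): the 4 Euclidean generators plus two extra orthogonal generators e+ (e+^2 = +1) and e- (e-^2 = -1), from which the null vectors e0, einf are built.
Number of generators m = 4 + 2 = 6.
dim Cl(p,q) = 2^m = 2^6 = 64


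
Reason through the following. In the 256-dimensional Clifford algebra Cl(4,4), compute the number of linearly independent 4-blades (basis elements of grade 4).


Number of grade-k basis blades in Cl(p,q) with n = p + q is C(n, k).
n = 4 + 4 = 8
C(8, 4) = 8! / (4! * 4!)
= 40320 / (24 * 24)
= 70


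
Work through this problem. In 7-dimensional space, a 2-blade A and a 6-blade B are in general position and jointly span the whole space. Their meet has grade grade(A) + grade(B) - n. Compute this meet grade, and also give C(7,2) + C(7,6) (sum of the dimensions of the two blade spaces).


Meet grade = grade(A) + grade(B) - n
= 2 + 6 - 7 = 1
C(7,2) = 21
C(7,6) = 7
dim_A + dim_B = 21 + 7 = 28


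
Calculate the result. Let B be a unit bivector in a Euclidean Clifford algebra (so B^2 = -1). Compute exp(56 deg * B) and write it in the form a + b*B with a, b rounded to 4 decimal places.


For a unit bivector B with B^2 = -1, the exponential series gives
e^(theta*B) = cos(theta) + sin(theta)*B (the GA analogue of Euler's formula).
theta = 56 degrees = 0.977384 rad
cos(56 deg) = 0.5592
sin(56 deg) = 0.8290
exp(theta*B) = 0.5592 + 0.8290*B


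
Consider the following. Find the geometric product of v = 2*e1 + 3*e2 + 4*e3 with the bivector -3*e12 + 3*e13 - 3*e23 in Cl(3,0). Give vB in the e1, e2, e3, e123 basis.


vB has grade-1 (vector) and grade-3 (trivector) parts: vB = (v _| B) + (v ^ B).
Vector part <vB>_1:
  e1: -v2*b12 - v3*b13 = -(3)*(-3) - (4)*(3) = -3
  e2: v1*b12 - v3*b23 = (2)*(-3) - (4)*(-3) = 6
  e3: v1*b13 + v2*b23 = (2)*(3) + (3)*(-3) = -3
Trivector part <vB>_3:
  e123: v1*b23 - v2*b13 + v3*b12 = (2)*(-3) - (3)*(3) + (4)*(-3) = -27
vB = -3*e1 + 6*e2 - 3*e3 - 27*e123


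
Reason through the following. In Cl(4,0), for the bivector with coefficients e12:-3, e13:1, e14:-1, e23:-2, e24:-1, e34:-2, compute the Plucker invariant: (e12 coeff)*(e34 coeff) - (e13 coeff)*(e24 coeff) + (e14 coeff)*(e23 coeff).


Plucker relation: af - be + cd
a*f = (-3)*(-2) = 6
b*e = 1*(-1) = -1
c*d = (-1)*(-2) = 2
af - be + cd = 6 - (-1) + 2
= 9


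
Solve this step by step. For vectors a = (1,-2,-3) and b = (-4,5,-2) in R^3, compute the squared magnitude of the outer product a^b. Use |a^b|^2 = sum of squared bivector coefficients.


a wedge b = (a1*b2 - a2*b1)*e12 + (a1*b3 - a3*b1)*e13 + (a2*b3 - a3*b2)*e23
e12 coeff: 1*5 - (-2)*(-4) = 5 - 8 = -3
e13 coeff: 1*(-2) - (-3)*(-4) = -2 - 12 = -14
e23 coeff: (-2)*(-2) - (-3)*5 = 4 - (-15) = 19
|a wedge b|^2 = (-3)^2 + (-14)^2 + 19^2
= 9 + 196 + 361
= 566


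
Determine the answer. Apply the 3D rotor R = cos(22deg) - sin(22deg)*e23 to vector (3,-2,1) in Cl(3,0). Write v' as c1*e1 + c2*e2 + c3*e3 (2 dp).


Rotor R = cos(22deg) - sin(22deg)*e23
Rotation angle theta = 2 * 22 = 44 degrees in the e23 plane (e2 -> e3).
The component perpendicular to the plane (e1) is invariant: v'_1 = v1 = 3.00
cos(44deg) = 0.7193, sin(44deg) = 0.6947
v'_2 = v2*cos(theta) - v3*sin(theta) = -2*0.7193 - 1*0.6947 = -2.13
v'_3 = v2*sin(theta) + v3*cos(theta) = -2*0.6947 + 1*0.7193 = -0.67
v' = 3.00*e1 - 2.13*e2 - 0.67*e3


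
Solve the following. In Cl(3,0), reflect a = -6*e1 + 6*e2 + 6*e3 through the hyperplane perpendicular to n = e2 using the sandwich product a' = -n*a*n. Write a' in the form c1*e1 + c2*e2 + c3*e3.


Reflection formula: a' = -n*a*n, with n = e2 (unit vector, n^2 = 1).
For reflection through hyperplane perp to e2:
The component along e2 flips sign, others stay.
a = (-6, 6, 6)
a' = (-6, -6, 6)
a' = -6*e1 - 6*e2 + 6*e3


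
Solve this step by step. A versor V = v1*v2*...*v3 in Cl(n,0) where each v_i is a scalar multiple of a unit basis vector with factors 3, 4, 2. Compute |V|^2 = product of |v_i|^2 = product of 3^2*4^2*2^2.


Each vector v_i has |v_i|^2 = s_i^2
Squared scales: 3^2 = 9, 4^2 = 16, 2^2 = 4
|V|^2 = 9 * 16 * 4
= 576


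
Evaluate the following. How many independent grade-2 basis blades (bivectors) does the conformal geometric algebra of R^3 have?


The conformal model of R^3 uses Cl(4,1) with m = 3 + 2 = 5 generators.
Number of grade-2 blades = C(m, 2) = C(5, 2)
= 5*4/2 = 10


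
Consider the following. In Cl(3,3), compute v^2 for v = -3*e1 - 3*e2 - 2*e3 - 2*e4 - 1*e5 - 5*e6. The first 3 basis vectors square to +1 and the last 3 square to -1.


v^2 = sum of c_i^2 * e_i^2
Positive signature terms (e_i^2 = +1): (-3)^2 + (-3)^2 + (-2)^2 = 22
Negative signature terms (e_j^2 = -1): (-2)^2 + (-1)^2 + (-5)^2 = 30
v^2 = 22 - 30 = -8


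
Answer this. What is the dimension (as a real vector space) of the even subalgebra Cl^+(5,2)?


Even subalgebra dimension = 2^(n-1)
n = 5 + 2 = 7
2^(7 - 1) = 2^6 = 64
Verification: sum of C(7,k) for even k = 1 + 21 + 35 + 7 = 64
Result = 64


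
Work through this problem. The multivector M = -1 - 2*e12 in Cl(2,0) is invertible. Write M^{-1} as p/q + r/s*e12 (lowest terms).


M = -1 - 2*e12, where e12^2 = -1.
Since M commutes with its reverse ~M = a - b*e12, M * ~M = a^2 - b^2*e12^2 = a^2 + b^2.
So M^{-1} = ~M / (a^2 + b^2) = (a - b*e12)/(a^2 + b^2).
a^2 + b^2 = 1 + 4 = 5
Scalar part = -1/5 = -1/5
Bivector coeff = 2/5 = 2/5
M^{-1} = -1/5 + 2/5*e12


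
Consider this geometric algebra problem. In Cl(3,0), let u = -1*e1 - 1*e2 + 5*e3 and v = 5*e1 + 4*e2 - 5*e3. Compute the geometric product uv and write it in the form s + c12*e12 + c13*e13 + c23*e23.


In Cl(3,0): e_i^2 = 1, e_ie_j = -e_je_i for i != j.
Scalar part = u . v = (-1)*5 + (-1)*4 + 5*(-5)
= -5 + (-4) + (-25) = -34
e12 coeff = (-1)*4 - (-1)*5 = -4 - (-5) = 1
e13 coeff = (-1)*(-5) - 5*5 = 5 - 25 = -20
e23 coeff = (-1)*(-5) - 5*4 = 5 - 20 = -15
uv = -34 + 1*e12 - 20*e13 - 15*e23


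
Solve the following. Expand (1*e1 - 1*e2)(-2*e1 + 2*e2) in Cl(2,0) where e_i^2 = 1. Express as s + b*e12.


Expand: (1*e1 - 1*e2)(-2*e1 + 2*e2)
= 1*(-2)*e1e1 + 1*2*e1e2 + (-1)*(-2)*e2e1 + (-1)*2*e2e2
Using e1^2 = e2^2 = 1, e2e1 = -e1e2:
Scalar part s = 1*(-2) + (-1)*2 = -2 + (-2) = -4
Bivector part b = 1*2 - (-1)*(-2) = 2 - 2 = 0
uv = -4 + 0*e12


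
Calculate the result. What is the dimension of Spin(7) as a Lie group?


Spin(n) double-covers SO(n); both have Lie algebra so(n) of dimension n(n-1)/2.
n = 7
n(n-1) = 7 * 6 = 42
dim Spin(7) = 42/2 = 21


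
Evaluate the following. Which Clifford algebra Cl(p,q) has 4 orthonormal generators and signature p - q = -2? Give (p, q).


We need p + q = 4 and p - q = -2.
Adding: 2p = 4 + (-2) = 2, so p = 1.
Then q = 4 - 1 = 3.
(p, q) = (1, 3)


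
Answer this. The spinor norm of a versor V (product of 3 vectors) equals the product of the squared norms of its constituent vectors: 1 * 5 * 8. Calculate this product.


Spinor norm N(V) = |v1|^2 * |v2|^2 * ... * |v3|^2
= 1 * 5 * 8
Running product: 1, 5, 40
N(V) = 40


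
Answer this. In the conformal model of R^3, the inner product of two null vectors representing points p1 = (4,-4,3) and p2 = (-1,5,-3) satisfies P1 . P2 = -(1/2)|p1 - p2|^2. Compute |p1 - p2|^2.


p1 - p2 = (5, -9, 6)
|p1 - p2|^2 = 5^2 + (-9)^2 + 6^2
= 25 + 81 + 36
= 142


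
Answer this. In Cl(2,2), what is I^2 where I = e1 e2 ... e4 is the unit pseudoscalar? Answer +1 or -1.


The pseudoscalar I = e1...e_n (product of all n generators) of Cl(p,q) satisfies I^2 = (-1)^(q + n(n-1)/2).
p = 2, q = 2, n = p + q = 4
n(n-1)/2 = 4 * 3 / 2 = 6
Exponent = q + n(n-1)/2 = 2 + 6 = 8
I^2 = (-1)^8 = +1


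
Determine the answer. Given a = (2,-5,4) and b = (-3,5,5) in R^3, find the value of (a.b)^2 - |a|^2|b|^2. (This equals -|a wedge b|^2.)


a . b = 2*(-3) + (-5)*5 + 4*5
= -6 + (-25) + 20 = -11
|a|^2 = 2^2 + (-5)^2 + 4^2 = 45
|b|^2 = (-3)^2 + 5^2 + 5^2 = 59
(a.b)^2 = (-11)^2 = 121
|a|^2 * |b|^2 = 45 * 59 = 2655
Result = 121 - 2655 = -2534


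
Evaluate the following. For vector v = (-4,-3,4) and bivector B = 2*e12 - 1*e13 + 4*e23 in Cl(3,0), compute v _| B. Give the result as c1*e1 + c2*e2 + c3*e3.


Left contraction v _| B = <vB>_1 (grade-1 part of the geometric product vB).
Using e1_|e12 = e2, e2_|e12 = -e1, e1_|e13 = e3, e3_|e13 = -e1, e2_|e23 = e3, e3_|e23 = -e2:
e1 coeff: -v2*b12 - v3*b13 = -(-3)*(2) - (4)*(-1) = 10
e2 coeff: v1*b12 - v3*b23 = (-4)*(2) - (4)*(4) = -24
e3 coeff: v1*b13 + v2*b23 = (-4)*(-1) + (-3)*(4) = -8
v _| B = 10*e1 - 24*e2 - 8*e3


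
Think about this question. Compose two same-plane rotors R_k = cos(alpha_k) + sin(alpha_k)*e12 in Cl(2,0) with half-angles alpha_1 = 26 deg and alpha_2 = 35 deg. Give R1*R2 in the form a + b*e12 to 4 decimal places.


Same-plane rotors commute and their half-angles add:
R1*R2 = cos(a1 + a2) + sin(a1 + a2)*e12.
a1 + a2 = 26 + 35 = 61 deg
cos(61 deg) = 0.4848
sin(61 deg) = 0.8746
R1*R2 = 0.4848 + 0.8746*e12


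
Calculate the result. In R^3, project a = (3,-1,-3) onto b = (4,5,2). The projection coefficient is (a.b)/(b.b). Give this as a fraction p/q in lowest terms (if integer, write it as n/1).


Projection coefficient = (a . b) / (b . b)
a . b = 3*4 + (-1)*5 + (-3)*2
= 12 + (-5) + (-6) = 1
b . b = 4^2 + 5^2 + 2^2
= 16 + 25 + 4 = 45
Coefficient = 1/45
In lowest terms: 1/45


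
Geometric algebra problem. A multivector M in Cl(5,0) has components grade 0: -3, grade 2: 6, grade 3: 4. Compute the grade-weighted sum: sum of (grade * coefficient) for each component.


Grade-weighted sum = sum of grade_k * coefficient_k
0*(-3) = 0
2*6 = 12
3*4 = 12
Total = 0 + 12 + 12 = 24


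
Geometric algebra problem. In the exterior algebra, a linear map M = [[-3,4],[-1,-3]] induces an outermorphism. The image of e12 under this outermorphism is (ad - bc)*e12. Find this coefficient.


The outermorphism of a linear map f sends e1^e2 to f(e1)^f(e2).
f(e1) = -3*e1 - 1*e2
f(e2) = 4*e1 - 3*e2
f(e1) ^ f(e2) = (-3*e1 - 1*e2) ^ (4*e1 - 3*e2)
= (-3)*(-3)*e12 + (-1)*4*e21
= (9 - (-4))*e12
= 13*e12
Coefficient = 13


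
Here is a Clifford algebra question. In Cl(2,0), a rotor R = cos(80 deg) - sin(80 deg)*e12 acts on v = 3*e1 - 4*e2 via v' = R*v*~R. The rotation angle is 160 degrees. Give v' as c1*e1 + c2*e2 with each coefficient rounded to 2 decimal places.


Rotor R = cos(80deg) - sin(80deg)*e12
Rotation angle theta = 2 * 80 = 160 degrees
v' = R*v*~R rotates v by theta.
cos(160deg) = -0.9397, sin(160deg) = 0.3420
v'_1 = 3*cos(160deg) - (-4)*sin(160deg)
= 3*(-0.9397) - (-4)*0.3420
= -1.45
v'_2 = 3*sin(160deg) + (-4)*cos(160deg)
= 3*0.3420 + (-4)*(-0.9397)
= 4.78
v' = -1.45*e1 + 4.78*e2


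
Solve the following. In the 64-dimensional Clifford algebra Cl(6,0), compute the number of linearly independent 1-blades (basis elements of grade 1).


Number of grade-k basis blades in Cl(p,q) with n = p + q is C(n, k).
n = 6 + 0 = 6
C(6, 1) = 6! / (1! * 5!)
= 720 / (1 * 120)
= 6


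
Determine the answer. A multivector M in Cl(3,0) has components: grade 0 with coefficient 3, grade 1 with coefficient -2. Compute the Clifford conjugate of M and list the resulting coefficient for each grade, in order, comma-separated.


Clifford conjugate sign for grade k: (-1)^(k(k+1)/2)
Grade 0: (-1)^(0*1/2) = (-1)^0 = 1, coeff 3 -> 3
Grade 1: (-1)^(1*2/2) = (-1)^1 = -1, coeff -2 -> 2
Conjugated coefficients: 3, 2


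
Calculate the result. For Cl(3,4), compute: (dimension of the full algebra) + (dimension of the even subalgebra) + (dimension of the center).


n = 3 + 4 = 7
Total dim = 2^7 = 128
Even subalgebra dim = 2^6 = 64
n is odd, so center dim = 2
Sum = 128 + 64 + 2 = 194


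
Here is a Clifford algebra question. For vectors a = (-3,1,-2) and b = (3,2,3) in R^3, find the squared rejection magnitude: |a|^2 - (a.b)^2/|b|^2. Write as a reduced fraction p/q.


|a|^2 = (-3)^2 + 1^2 + (-2)^2 = 14
|b|^2 = 3^2 + 2^2 + 3^2 = 22
a . b = (-3)*3 + 1*2 + (-2)*3 = -13
(a.b)^2 = (-13)^2 = 169
|rej|^2 = 14 - 169/22
= (308 - 169)/22
= 139/22
In lowest terms: 139/22


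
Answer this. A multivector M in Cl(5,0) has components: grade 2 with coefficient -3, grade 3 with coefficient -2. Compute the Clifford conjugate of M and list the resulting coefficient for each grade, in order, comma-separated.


Clifford conjugate sign for grade k: (-1)^(k(k+1)/2)
Grade 2: (-1)^(2*3/2) = (-1)^3 = -1, coeff -3 -> 3
Grade 3: (-1)^(3*4/2) = (-1)^6 = 1, coeff -2 -> -2
Conjugated coefficients: 3, -2


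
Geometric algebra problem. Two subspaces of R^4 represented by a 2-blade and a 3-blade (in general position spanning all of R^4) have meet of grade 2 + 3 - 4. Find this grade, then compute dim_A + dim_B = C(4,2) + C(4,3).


Meet grade = grade(A) + grade(B) - n
= 2 + 3 - 4 = 1
C(4,2) = 6
C(4,3) = 4
dim_A + dim_B = 6 + 4 = 10


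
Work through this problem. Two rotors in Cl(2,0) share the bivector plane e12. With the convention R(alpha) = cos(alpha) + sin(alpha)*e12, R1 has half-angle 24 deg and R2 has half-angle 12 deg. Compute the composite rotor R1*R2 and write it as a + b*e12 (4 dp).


Same-plane rotors commute and their half-angles add:
R1*R2 = cos(a1 + a2) + sin(a1 + a2)*e12.
a1 + a2 = 24 + 12 = 36 deg
cos(36 deg) = 0.8090
sin(36 deg) = 0.5878
R1*R2 = 0.8090 + 0.5878*e12


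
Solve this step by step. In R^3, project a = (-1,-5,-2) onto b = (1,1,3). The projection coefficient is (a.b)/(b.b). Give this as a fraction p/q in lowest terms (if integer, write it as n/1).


Projection coefficient = (a . b) / (b . b)
a . b = (-1)*1 + (-5)*1 + (-2)*3
= -1 + (-5) + (-6) = -12
b . b = 1^2 + 1^2 + 3^2
= 1 + 1 + 9 = 11
Coefficient = -12/11
In lowest terms: -12/11


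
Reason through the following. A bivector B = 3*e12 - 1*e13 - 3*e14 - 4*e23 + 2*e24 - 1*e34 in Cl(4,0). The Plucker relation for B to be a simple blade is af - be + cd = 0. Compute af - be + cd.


Plucker relation: af - be + cd
a*f = 3*(-1) = -3
b*e = (-1)*2 = -2
c*d = (-3)*(-4) = 12
af - be + cd = -3 - (-2) + 12
= 11


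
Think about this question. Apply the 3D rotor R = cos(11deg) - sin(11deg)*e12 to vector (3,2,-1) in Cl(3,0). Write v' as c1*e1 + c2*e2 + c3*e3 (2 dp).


Rotor R = cos(11deg) - sin(11deg)*e12
Rotation angle theta = 2 * 11 = 22 degrees in the e12 plane (e1 -> e2).
The component perpendicular to the plane (e3) is invariant: v'_3 = v3 = -1.00
cos(22deg) = 0.9272, sin(22deg) = 0.3746
v'_1 = v1*cos(theta) - v2*sin(theta) = 3*0.9272 - 2*0.3746 = 2.03
v'_2 = v1*sin(theta) + v2*cos(theta) = 3*0.3746 + 2*0.9272 = 2.98
v' = 2.03*e1 + 2.98*e2 - 1.00*e3


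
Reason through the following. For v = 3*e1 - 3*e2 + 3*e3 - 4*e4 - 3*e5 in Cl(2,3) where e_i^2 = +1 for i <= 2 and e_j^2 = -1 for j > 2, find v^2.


v^2 = sum of c_i^2 * e_i^2
Positive signature terms (e_i^2 = +1): 3^2 + (-3)^2 = 18
Negative signature terms (e_j^2 = -1): 3^2 + (-4)^2 + (-3)^2 = 34
v^2 = 18 - 34 = -16


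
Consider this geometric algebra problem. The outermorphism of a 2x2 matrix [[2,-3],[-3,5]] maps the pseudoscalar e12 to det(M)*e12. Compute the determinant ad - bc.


The outermorphism of a linear map f sends e1^e2 to f(e1)^f(e2).
f(e1) = 2*e1 - 3*e2
f(e2) = -3*e1 + 5*e2
f(e1) ^ f(e2) = (2*e1 - 3*e2) ^ (-3*e1 + 5*e2)
= 2*5*e12 + (-3)*(-3)*e21
= (10 - 9)*e12
= 1*e12
Coefficient = 1


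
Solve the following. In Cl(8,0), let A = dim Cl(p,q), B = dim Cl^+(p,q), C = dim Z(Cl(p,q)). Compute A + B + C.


n = 8 + 0 = 8
Total dim = 2^8 = 256
Even subalgebra dim = 2^7 = 128
n is even, so center dim = 1
Sum = 256 + 128 + 1 = 385


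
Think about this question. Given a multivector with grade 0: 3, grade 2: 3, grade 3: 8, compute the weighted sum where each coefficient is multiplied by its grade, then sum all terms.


Grade-weighted sum = sum of grade_k * coefficient_k
0*3 = 0
2*3 = 6
3*8 = 24
Total = 0 + 6 + 24 = 30


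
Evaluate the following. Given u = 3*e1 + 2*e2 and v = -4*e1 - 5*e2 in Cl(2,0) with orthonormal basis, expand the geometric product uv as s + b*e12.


Expand: (3*e1 + 2*e2)(-4*e1 - 5*e2)
= 3*(-4)*e1e1 + 3*(-5)*e1e2 + 2*(-4)*e2e1 + 2*(-5)*e2e2
Using e1^2 = e2^2 = 1, e2e1 = -e1e2:
Scalar part s = 3*(-4) + 2*(-5) = -12 + (-10) = -22
Bivector part b = 3*(-5) - 2*(-4) = -15 - (-8) = -7
uv = -22 - 7*e12


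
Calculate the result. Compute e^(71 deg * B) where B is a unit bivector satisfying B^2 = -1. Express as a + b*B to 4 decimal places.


For a unit bivector B with B^2 = -1, the exponential series gives
e^(theta*B) = cos(theta) + sin(theta)*B (the GA analogue of Euler's formula).
theta = 71 degrees = 1.239184 rad
cos(71 deg) = 0.3256
sin(71 deg) = 0.9455
exp(theta*B) = 0.3256 + 0.9455*B


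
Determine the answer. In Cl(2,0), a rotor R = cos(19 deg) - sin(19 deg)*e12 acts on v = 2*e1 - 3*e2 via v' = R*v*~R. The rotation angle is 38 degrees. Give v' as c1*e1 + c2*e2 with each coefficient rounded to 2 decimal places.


Rotor R = cos(19deg) - sin(19deg)*e12
Rotation angle theta = 2 * 19 = 38 degrees
v' = R*v*~R rotates v by theta.
cos(38deg) = 0.7880, sin(38deg) = 0.6157
v'_1 = 2*cos(38deg) - (-3)*sin(38deg)
= 2*0.7880 - (-3)*0.6157
= 3.42
v'_2 = 2*sin(38deg) + (-3)*cos(38deg)
= 2*0.6157 + (-3)*0.7880
= -1.13
v' = 3.42*e1 - 1.13*e2


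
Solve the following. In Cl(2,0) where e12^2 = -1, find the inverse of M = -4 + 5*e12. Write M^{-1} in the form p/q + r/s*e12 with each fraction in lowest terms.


M = -4 + 5*e12, where e12^2 = -1.
Since M commutes with its reverse ~M = a - b*e12, M * ~M = a^2 - b^2*e12^2 = a^2 + b^2.
So M^{-1} = ~M / (a^2 + b^2) = (a - b*e12)/(a^2 + b^2).
a^2 + b^2 = 16 + 25 = 41
Scalar part = -4/41 = -4/41
Bivector coeff = -5/41 = -5/41
M^{-1} = -4/41 - 5/41*e12
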